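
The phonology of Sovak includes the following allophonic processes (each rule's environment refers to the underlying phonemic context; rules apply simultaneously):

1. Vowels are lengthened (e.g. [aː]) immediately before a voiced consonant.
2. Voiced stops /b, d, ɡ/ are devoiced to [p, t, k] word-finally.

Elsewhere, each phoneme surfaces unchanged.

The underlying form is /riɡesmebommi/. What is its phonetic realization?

/r/ stays [r].
/i/ meets the environment for rule 1 (before a voiced consonant) → [iː].
/ɡ/ (between /i/ and /e/) fails the environment for rule 2, so it stays [ɡ].
/e/ (between /ɡ/ and /s/) fails the environment for rule 1, so it stays [e].
/s/ stays [s].
/m/ — not in any rule's target class → [m].
/e/ (between /m/ and /b/): before a voiced consonant, so rule 1 applies → [eː].
/b/ — between /e/ and /o/; rule 2 does not apply here → [b].
/o/ (between /b/ and /m/) occurs before a voiced consonant → [oː] by rule 1.
/m/ (between /o/ and /m/) is unaffected → [m].
/m/ — not in any rule's target class → [m].
/i/ (word-final) is in the target of rule 1 but the environment (before a voiced consonant) is not met → [i].

[riːɡesmeːboːmmi]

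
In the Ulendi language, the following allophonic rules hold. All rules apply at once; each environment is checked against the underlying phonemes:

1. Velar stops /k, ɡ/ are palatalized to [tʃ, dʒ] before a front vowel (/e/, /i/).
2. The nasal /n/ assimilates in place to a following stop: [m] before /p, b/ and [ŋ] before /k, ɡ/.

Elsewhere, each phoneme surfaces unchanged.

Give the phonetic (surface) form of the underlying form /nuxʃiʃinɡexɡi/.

[nuxʃiʃiŋdʒexdʒi]

/n/ — word-initial; rule 2 does not apply here → [n].
/u/ stays [u].
/x/ — not in any rule's target class → [x].
/ʃ/ (between /x/ and /i/) is unaffected → [ʃ].
/i/ — not in any rule's target class → [i].
/ʃ/ (between /i/ and /i/): no rule targets it → [ʃ].
/i/ (between /ʃ/ and /n/): no rule targets it → [i].
/n/ (between /i/ and /ɡ/) occurs before a labial or velar stop → [ŋ] by rule 2.
/ɡ/ meets the environment for rule 1 (before a front vowel) → [dʒ].
/e/ (between /ɡ/ and /x/): no rule targets it → [e].
/x/ stays [x].
Rule 1 applies to /ɡ/ (between /x/ and /i/: before a front vowel) → [dʒ].
/i/ — not in any rule's target class → [i].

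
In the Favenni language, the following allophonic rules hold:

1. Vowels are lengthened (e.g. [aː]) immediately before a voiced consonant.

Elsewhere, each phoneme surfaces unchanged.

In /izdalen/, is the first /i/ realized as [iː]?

/i/ meets the environment for rule 1 (before a voiced consonant) → [iː].
The actual realization is [iː], which matches [iː].

Yes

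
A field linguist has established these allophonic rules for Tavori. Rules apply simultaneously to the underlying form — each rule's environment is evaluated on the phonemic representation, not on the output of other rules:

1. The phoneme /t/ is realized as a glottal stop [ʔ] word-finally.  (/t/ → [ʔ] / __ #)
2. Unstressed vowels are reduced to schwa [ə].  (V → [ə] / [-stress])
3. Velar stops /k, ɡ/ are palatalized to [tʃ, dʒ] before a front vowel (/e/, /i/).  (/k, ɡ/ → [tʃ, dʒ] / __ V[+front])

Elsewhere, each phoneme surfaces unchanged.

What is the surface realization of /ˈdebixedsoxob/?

[ˈdebəxədsəxəb]

/d/ stays [d].
/e/ — between /d/ and /b/; rule 2 does not apply here → [e].
/b/ (between /e/ and /i/) is unaffected → [b].
/i/ (between /b/ and /x/): in an unstressed syllable, so rule 2 applies → [ə].
/x/ stays [x].
/e/ (between /x/ and /d/) occurs in an unstressed syllable → [ə] by rule 2.
/d/ (between /e/ and /s/): no rule targets it → [d].
/s/ (between /d/ and /o/): no rule targets it → [s].
/o/ — between /s/ and /x/, in an unstressed syllable — surfaces as [ə] (rule 2).
/x/ — not in any rule's target class → [x].
/o/ meets the environment for rule 2 (in an unstressed syllable) → [ə].
/b/ (word-final) is unaffected → [b].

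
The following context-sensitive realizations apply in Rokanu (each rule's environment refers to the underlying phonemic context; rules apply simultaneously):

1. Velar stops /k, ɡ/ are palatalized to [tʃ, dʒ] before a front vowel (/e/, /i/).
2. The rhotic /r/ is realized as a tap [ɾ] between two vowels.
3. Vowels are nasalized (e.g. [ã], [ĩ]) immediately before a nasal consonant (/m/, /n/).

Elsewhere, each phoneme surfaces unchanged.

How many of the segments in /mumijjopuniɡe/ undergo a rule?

3

Segments that undergo a rule: /u/ → [ũ] (rule 3); /u/ → [ũ] (rule 3); /ɡ/ → [dʒ] (rule 1).
All other segments surface unchanged.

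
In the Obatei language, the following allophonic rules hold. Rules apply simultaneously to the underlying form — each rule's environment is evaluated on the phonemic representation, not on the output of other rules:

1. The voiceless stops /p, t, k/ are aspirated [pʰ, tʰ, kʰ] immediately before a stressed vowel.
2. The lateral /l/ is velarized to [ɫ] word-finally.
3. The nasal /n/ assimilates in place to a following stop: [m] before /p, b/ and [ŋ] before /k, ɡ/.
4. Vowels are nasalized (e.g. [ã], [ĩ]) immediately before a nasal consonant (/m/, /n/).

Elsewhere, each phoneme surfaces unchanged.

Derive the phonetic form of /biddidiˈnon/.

[biddidĩˈnõn]

/b/ (word-initial): no rule targets it → [b].
/i/ (between /b/ and /d/) fails the environment for rule 4, so it stays [i].
/d/ — not in any rule's target class → [d].
/d/ (between /d/ and /i/) is unaffected → [d].
/i/ (between /d/ and /d/) fails the environment for rule 4, so it stays [i].
/d/ (between /i/ and /i/): no rule targets it → [d].
/i/ (between /d/ and /n/) occurs before a nasal consonant → [ĩ] by rule 4.
/n/ (between /i/ and /o/): rule 3 targets it, but not before a labial or velar stop → unchanged [n].
Rule 4 applies to /o/ (between /n/ and /n/: before a nasal consonant) → [õ].
/n/ (word-final) fails the environment for rule 3, so it stays [n].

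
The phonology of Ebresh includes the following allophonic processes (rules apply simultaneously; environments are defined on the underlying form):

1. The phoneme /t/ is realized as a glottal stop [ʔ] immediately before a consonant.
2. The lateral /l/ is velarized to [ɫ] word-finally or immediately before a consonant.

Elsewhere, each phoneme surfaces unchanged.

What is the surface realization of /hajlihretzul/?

[hajlihreʔzuɫ]

/h/ — not in any rule's target class → [h].
/a/ stays [a].
/j/ (between /a/ and /l/): no rule targets it → [j].
/l/ (between /j/ and /i/) is in the target of rule 2 but the environment (word-finally or immediately before a consonant) is not met → [l].
/i/ — not in any rule's target class → [i].
/h/ stays [h].
/r/ (between /h/ and /e/): no rule targets it → [r].
/e/ stays [e].
/t/ (between /e/ and /z/): immediately before a consonant, so rule 1 applies → [ʔ].
/z/ — not in any rule's target class → [z].
/u/ — not in any rule's target class → [u].
/l/ meets the environment for rule 2 (word-finally or immediately before a consonant) → [ɫ].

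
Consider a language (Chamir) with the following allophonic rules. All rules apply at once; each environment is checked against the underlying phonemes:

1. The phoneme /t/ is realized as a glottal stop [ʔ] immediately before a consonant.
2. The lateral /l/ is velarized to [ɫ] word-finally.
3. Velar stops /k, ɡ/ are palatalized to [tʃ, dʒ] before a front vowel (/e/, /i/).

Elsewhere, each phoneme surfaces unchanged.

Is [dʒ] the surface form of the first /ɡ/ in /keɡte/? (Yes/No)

No

/ɡ/ (between /e/ and /t/) fails the environment for rule 3, so it stays [ɡ].
The actual realization is [ɡ], not [dʒ].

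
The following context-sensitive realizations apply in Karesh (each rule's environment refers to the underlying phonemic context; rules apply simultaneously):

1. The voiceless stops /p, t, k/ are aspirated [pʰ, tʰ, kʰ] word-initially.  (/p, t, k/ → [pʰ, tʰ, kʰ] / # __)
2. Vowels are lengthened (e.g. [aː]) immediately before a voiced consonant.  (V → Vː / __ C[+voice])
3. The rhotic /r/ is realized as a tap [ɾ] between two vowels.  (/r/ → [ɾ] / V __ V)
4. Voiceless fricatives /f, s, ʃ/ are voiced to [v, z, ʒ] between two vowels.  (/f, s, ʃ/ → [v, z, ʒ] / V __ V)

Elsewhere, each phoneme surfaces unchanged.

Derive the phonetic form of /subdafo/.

[suːbdavo]

/s/ (word-initial): rule 4 targets it, but not between two vowels → unchanged [s].
Rule 2 applies to /u/ (between /s/ and /b/: before a voiced consonant) → [uː].
/a/ — between /d/ and /f/; rule 2 does not apply here → [a].
/f/ — between /a/ and /o/, between two vowels — surfaces as [v] (rule 4).
/o/ (word-final) fails the environment for rule 2, so it stays [o].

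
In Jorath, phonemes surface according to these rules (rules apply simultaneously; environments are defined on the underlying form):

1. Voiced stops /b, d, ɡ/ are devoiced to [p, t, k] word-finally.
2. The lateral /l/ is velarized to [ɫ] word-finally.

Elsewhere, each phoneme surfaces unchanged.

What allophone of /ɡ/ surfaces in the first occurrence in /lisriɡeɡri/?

[ɡ]

/ɡ/ (between /i/ and /e/) fails the environment for rule 1, so it stays [ɡ].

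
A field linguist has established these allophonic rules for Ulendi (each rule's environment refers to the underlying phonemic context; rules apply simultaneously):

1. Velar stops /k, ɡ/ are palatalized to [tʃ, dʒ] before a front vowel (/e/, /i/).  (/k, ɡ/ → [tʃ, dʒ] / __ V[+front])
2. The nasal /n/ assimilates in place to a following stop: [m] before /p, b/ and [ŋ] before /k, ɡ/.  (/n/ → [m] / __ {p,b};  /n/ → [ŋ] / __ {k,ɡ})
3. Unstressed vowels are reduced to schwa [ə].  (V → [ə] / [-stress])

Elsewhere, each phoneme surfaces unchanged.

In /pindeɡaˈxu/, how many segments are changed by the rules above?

Segments that undergo a rule: /i/ → [ə] (rule 3); /e/ → [ə] (rule 3); /a/ → [ə] (rule 3).
All other segments surface unchanged.

3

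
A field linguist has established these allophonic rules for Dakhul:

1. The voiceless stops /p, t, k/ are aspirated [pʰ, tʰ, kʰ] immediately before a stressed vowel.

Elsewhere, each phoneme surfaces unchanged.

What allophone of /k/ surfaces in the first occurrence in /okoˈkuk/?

[k]

/k/ (between /o/ and /o/) fails the environment for rule 1, so it stays [k].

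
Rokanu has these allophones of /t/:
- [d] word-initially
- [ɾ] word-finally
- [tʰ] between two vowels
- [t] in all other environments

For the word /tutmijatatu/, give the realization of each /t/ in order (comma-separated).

Occurrence 1 (position 1): word-initially → [d].
Occurrence 2 (position 3): no conditioning environment matches → elsewhere allophone [t].
Occurrence 3 (position 8): between two vowels → [tʰ].
Occurrence 4 (position 10): between two vowels → [tʰ].

[d], [t], [tʰ], [tʰ]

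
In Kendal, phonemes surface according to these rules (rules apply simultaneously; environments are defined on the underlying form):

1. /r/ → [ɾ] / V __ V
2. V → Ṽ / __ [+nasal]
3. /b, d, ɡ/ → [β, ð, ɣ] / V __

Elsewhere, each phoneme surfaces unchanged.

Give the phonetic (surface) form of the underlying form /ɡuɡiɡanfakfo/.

/ɡ/ (word-initial) is in the target of rule 3 but the environment (immediately after a vowel) is not met → [ɡ].
/u/ (between /ɡ/ and /ɡ/) is in the target of rule 2 but the environment (before a nasal consonant) is not met → [u].
/ɡ/ meets the environment for rule 3 (immediately after a vowel) → [ɣ].
/i/ (between /ɡ/ and /ɡ/): rule 2 targets it, but not before a nasal consonant → unchanged [i].
/ɡ/ (between /i/ and /a/): immediately after a vowel, so rule 3 applies → [ɣ].
/a/ (between /ɡ/ and /n/) occurs before a nasal consonant → [ã] by rule 2.
/n/ (between /a/ and /f/): no rule targets it → [n].
/f/ (between /n/ and /a/) is unaffected → [f].
/a/ (between /f/ and /k/): rule 2 targets it, but not before a nasal consonant → unchanged [a].
/k/ — not in any rule's target class → [k].
/f/ — not in any rule's target class → [f].
/o/ (word-final) fails the environment for rule 2, so it stays [o].

[ɡuɣiɣãnfakfo]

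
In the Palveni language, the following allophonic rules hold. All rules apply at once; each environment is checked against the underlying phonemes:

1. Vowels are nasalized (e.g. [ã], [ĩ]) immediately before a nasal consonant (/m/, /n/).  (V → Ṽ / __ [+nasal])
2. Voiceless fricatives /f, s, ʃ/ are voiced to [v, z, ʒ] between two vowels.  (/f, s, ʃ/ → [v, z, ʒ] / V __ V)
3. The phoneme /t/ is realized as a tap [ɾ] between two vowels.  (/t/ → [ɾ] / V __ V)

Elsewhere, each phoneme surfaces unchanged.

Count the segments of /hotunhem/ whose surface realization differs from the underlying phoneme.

3

Segments that undergo a rule: /t/ → [ɾ] (rule 3); /u/ → [ũ] (rule 1); /e/ → [ẽ] (rule 1).
All other segments surface unchanged.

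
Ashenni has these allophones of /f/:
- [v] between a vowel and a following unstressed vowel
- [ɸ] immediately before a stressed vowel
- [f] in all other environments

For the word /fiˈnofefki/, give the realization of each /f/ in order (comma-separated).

[f], [v], [f]

Occurrence 1 (position 1): no conditioning environment matches → elsewhere allophone [f].
Occurrence 2 (position 5): between a vowel and a following unstressed vowel → [v].
Occurrence 3 (position 7): no conditioning environment matches → elsewhere allophone [f].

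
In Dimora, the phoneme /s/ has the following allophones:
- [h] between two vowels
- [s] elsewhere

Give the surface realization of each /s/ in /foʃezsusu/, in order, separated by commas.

[s], [h]

Occurrence 1 (position 6): no conditioning environment matches → elsewhere allophone [s].
Occurrence 2 (position 8): between two vowels → [h].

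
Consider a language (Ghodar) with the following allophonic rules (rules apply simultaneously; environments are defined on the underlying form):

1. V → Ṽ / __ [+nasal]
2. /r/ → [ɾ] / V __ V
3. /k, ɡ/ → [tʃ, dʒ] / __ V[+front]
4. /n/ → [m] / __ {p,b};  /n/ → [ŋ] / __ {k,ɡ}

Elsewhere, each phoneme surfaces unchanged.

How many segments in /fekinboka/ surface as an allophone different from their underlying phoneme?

3

Segments that undergo a rule: /k/ → [tʃ] (rule 3); /i/ → [ĩ] (rule 1); /n/ → [m] (rule 4).
All other segments surface unchanged.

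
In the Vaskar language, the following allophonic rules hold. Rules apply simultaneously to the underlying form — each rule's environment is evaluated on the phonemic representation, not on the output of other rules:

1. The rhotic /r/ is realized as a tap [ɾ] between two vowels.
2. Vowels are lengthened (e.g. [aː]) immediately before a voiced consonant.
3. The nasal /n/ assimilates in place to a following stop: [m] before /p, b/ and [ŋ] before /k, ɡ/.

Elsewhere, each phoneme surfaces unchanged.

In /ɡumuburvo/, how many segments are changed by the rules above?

Segments that undergo a rule: /u/ → [uː] (rule 2); /u/ → [uː] (rule 2); /u/ → [uː] (rule 2).
All other segments surface unchanged.

3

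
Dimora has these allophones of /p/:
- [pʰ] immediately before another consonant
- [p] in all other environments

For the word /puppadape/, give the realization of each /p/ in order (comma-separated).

Occurrence 1 (position 1): no conditioning environment matches → elsewhere allophone [p].
Occurrence 2 (position 3): immediately before another consonant → [pʰ].
Occurrence 3 (position 4): no conditioning environment matches → elsewhere allophone [p].
Occurrence 4 (position 8): no conditioning environment matches → elsewhere allophone [p].

[p], [pʰ], [p], [p]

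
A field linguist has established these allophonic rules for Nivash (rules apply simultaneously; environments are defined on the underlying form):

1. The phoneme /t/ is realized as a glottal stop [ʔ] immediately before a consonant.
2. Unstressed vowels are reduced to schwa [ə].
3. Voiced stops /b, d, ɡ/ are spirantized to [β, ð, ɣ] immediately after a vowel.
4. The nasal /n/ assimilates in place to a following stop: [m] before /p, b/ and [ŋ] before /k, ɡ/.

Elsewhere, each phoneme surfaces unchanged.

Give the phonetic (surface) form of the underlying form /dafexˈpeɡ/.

[dəfəxˈpeɣ]

/d/ (word-initial) fails the environment for rule 3, so it stays [d].
/a/ — between /d/ and /f/, in an unstressed syllable — surfaces as [ə] (rule 2).
/f/ stays [f].
/e/ (between /f/ and /x/): in an unstressed syllable, so rule 2 applies → [ə].
/x/ (between /e/ and /p/) is unaffected → [x].
/p/ (between /x/ and /e/) is unaffected → [p].
/e/ (between /p/ and /ɡ/) fails the environment for rule 2, so it stays [e].
/ɡ/ — word-final, immediately after a vowel — surfaces as [ɣ] (rule 3).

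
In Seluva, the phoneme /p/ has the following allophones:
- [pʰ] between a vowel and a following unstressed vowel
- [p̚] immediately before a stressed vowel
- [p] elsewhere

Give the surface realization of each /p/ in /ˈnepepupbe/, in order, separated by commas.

Occurrence 1 (position 3): between a vowel and a following unstressed vowel → [pʰ].
Occurrence 2 (position 5): between a vowel and a following unstressed vowel → [pʰ].
Occurrence 3 (position 7): no conditioning environment matches → elsewhere allophone [p].

[pʰ], [pʰ], [p]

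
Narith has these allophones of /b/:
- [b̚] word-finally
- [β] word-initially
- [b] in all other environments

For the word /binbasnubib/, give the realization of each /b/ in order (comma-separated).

[β], [b], [b], [b̚]

Occurrence 1 (position 1): word-initially → [β].
Occurrence 2 (position 4): no conditioning environment matches → elsewhere allophone [b].
Occurrence 3 (position 9): no conditioning environment matches → elsewhere allophone [b].
Occurrence 4 (position 11): word-finally → [b̚].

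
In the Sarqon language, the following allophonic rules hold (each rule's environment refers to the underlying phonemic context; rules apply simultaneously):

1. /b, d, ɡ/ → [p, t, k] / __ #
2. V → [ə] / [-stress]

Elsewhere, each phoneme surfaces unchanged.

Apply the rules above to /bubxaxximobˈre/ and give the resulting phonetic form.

/b/ (word-initial) is in the target of rule 1 but the environment (word-finally) is not met → [b].
/u/ — between /b/ and /b/, in an unstressed syllable — surfaces as [ə] (rule 2).
/b/ — between /u/ and /x/; rule 1 does not apply here → [b].
/x/ (between /b/ and /a/): no rule targets it → [x].
Rule 2 applies to /a/ (between /x/ and /x/: in an unstressed syllable) → [ə].
/x/ — not in any rule's target class → [x].
/x/ (between /x/ and /i/) is unaffected → [x].
/i/ meets the environment for rule 2 (in an unstressed syllable) → [ə].
/m/ (between /i/ and /o/) is unaffected → [m].
Rule 2 applies to /o/ (between /m/ and /b/: in an unstressed syllable) → [ə].
/b/ (between /o/ and /r/) fails the environment for rule 1, so it stays [b].
/r/ stays [r].
/e/ (word-final) fails the environment for rule 2, so it stays [e].

[bəbxəxxəməbˈre]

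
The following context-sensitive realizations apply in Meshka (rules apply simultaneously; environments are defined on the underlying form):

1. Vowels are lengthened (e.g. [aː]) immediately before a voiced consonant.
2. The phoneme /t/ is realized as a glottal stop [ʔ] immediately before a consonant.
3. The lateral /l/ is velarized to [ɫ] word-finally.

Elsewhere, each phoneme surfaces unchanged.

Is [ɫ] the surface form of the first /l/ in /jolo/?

/l/ (between /o/ and /o/): rule 3 targets it, but not word-finally → unchanged [l].
The actual realization is [l], not [ɫ].

No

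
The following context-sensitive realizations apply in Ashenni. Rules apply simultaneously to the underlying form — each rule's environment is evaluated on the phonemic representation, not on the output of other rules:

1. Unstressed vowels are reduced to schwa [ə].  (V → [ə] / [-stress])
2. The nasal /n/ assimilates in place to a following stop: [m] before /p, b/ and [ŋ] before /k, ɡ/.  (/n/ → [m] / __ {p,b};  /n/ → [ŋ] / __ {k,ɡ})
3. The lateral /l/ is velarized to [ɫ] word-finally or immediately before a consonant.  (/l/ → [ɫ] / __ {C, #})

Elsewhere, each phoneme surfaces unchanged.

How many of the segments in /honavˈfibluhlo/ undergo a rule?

Segments that undergo a rule: /o/ → [ə] (rule 1); /a/ → [ə] (rule 1); /u/ → [ə] (rule 1); /o/ → [ə] (rule 1).
All other segments surface unchanged.

4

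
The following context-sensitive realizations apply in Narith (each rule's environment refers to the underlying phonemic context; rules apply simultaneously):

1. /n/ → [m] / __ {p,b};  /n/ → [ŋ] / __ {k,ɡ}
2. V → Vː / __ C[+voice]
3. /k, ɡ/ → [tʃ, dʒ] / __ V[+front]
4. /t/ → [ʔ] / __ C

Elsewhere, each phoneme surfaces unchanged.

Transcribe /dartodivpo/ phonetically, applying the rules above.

/d/ (word-initial) is unaffected → [d].
/a/ — between /d/ and /r/, before a voiced consonant — surfaces as [aː] (rule 2).
/r/ — not in any rule's target class → [r].
/t/ (between /r/ and /o/) fails the environment for rule 4, so it stays [t].
/o/ meets the environment for rule 2 (before a voiced consonant) → [oː].
/d/ — not in any rule's target class → [d].
Rule 2 applies to /i/ (between /d/ and /v/: before a voiced consonant) → [iː].
/v/ (between /i/ and /p/): no rule targets it → [v].
/p/ — not in any rule's target class → [p].
/o/ — word-final; rule 2 does not apply here → [o].

[daːrtoːdiːvpo]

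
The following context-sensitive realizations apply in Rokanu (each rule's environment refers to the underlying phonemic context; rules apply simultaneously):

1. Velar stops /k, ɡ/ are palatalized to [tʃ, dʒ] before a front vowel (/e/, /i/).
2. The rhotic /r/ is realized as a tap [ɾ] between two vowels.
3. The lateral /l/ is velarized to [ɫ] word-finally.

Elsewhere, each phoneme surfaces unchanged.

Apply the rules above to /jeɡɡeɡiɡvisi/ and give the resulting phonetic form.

[jeɡdʒedʒiɡvisi]

/ɡ/ — between /e/ and /ɡ/; rule 1 does not apply here → [ɡ].
/ɡ/ meets the environment for rule 1 (before a front vowel) → [dʒ].
/ɡ/ (between /e/ and /i/) occurs before a front vowel → [dʒ] by rule 1.
/ɡ/ (between /i/ and /v/) is in the target of rule 1 but the environment (before a front vowel) is not met → [ɡ].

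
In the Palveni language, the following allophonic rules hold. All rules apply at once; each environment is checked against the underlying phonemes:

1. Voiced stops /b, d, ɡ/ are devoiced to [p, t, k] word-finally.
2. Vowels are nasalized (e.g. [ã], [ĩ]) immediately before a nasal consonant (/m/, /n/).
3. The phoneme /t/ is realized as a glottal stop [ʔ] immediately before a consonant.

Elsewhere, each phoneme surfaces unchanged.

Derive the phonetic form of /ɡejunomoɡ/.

[ɡejũnõmok]

/ɡ/ (word-initial) fails the environment for rule 1, so it stays [ɡ].
/e/ — between /ɡ/ and /j/; rule 2 does not apply here → [e].
/j/ (between /e/ and /u/): no rule targets it → [j].
/u/ — between /j/ and /n/, before a nasal consonant — surfaces as [ũ] (rule 2).
/n/ stays [n].
Rule 2 applies to /o/ (between /n/ and /m/: before a nasal consonant) → [õ].
/m/ (between /o/ and /o/) is unaffected → [m].
/o/ (between /m/ and /ɡ/): rule 2 targets it, but not before a nasal consonant → unchanged [o].
/ɡ/ — word-final, word-finally — surfaces as [k] (rule 1).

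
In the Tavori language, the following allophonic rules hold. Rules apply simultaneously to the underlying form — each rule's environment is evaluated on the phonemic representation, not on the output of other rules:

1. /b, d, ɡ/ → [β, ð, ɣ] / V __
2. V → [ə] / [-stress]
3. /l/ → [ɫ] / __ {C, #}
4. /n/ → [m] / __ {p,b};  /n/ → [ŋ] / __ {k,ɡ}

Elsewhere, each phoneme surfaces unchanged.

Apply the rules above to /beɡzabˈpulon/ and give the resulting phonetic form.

[bəɣzəβˈpulən]

/b/ — word-initial; rule 1 does not apply here → [b].
Rule 2 applies to /e/ (between /b/ and /ɡ/: in an unstressed syllable) → [ə].
/ɡ/ (between /e/ and /z/): immediately after a vowel, so rule 1 applies → [ɣ].
/a/ — between /z/ and /b/, in an unstressed syllable — surfaces as [ə] (rule 2).
Rule 1 applies to /b/ (between /a/ and /p/: immediately after a vowel) → [β].
/u/ — between /p/ and /l/; rule 2 does not apply here → [u].
/l/ (between /u/ and /o/) fails the environment for rule 3, so it stays [l].
/o/ (between /l/ and /n/) occurs in an unstressed syllable → [ə] by rule 2.
/n/ (word-final) is in the target of rule 4 but the environment (before a labial or velar stop) is not met → [n].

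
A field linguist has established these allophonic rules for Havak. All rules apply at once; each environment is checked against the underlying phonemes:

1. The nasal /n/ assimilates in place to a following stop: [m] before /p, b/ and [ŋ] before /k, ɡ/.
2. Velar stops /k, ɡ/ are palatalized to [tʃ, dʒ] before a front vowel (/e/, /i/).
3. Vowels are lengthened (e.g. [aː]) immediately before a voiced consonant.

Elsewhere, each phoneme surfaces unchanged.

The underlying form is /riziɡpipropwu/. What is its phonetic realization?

[riːziːɡpipropwu]

/i/ (between /r/ and /z/): before a voiced consonant, so rule 3 applies → [iː].
/i/ (between /z/ and /ɡ/) occurs before a voiced consonant → [iː] by rule 3.
/ɡ/ (between /i/ and /p/): rule 2 targets it, but not before a front vowel → unchanged [ɡ].
/i/ — between /p/ and /p/; rule 3 does not apply here → [i].
/o/ — between /r/ and /p/; rule 3 does not apply here → [o].
/u/ (word-final): rule 3 targets it, but not before a voiced consonant → unchanged [u].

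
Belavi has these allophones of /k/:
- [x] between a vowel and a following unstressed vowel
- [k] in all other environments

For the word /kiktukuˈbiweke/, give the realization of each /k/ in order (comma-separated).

[k], [k], [x], [x]

Occurrence 1 (position 1): no conditioning environment matches → elsewhere allophone [k].
Occurrence 2 (position 3): no conditioning environment matches → elsewhere allophone [k].
Occurrence 3 (position 6): between a vowel and a following unstressed vowel → [x].
Occurrence 4 (position 12): between a vowel and a following unstressed vowel → [x].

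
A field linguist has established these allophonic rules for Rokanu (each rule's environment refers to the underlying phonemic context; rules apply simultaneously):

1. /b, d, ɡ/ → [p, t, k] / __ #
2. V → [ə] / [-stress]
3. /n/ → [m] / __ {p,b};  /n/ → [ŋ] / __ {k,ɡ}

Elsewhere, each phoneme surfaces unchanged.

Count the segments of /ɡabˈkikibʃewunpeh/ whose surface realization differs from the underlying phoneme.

Segments that undergo a rule: /a/ → [ə] (rule 2); /i/ → [ə] (rule 2); /e/ → [ə] (rule 2); /u/ → [ə] (rule 2); /n/ → [m] (rule 3); /e/ → [ə] (rule 2).
All other segments surface unchanged.

6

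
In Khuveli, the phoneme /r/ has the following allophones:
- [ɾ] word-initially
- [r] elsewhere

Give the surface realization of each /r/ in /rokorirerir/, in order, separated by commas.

Occurrence 1 (position 1): word-initially → [ɾ].
Occurrence 2 (position 5): no conditioning environment matches → elsewhere allophone [r].
Occurrence 3 (position 7): no conditioning environment matches → elsewhere allophone [r].
Occurrence 4 (position 9): no conditioning environment matches → elsewhere allophone [r].
Occurrence 5 (position 11): no conditioning environment matches → elsewhere allophone [r].

[ɾ], [r], [r], [r], [r]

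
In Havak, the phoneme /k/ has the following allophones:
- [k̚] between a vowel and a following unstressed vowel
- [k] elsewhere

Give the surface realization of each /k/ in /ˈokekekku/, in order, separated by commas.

[k̚], [k̚], [k], [k]

Occurrence 1 (position 2): between a vowel and a following unstressed vowel → [k̚].
Occurrence 2 (position 4): between a vowel and a following unstressed vowel → [k̚].
Occurrence 3 (position 6): no conditioning environment matches → elsewhere allophone [k].
Occurrence 4 (position 7): no conditioning environment matches → elsewhere allophone [k].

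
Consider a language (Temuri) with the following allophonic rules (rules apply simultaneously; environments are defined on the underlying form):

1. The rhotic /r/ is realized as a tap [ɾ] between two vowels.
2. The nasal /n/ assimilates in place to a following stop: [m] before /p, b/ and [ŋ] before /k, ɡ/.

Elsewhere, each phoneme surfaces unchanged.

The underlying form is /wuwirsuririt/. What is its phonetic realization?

/w/ (word-initial): no rule targets it → [w].
/u/ — not in any rule's target class → [u].
/w/ stays [w].
/i/ (between /w/ and /r/): no rule targets it → [i].
/r/ (between /i/ and /s/) is in the target of rule 1 but the environment (between two vowels) is not met → [r].
/s/ (between /r/ and /u/): no rule targets it → [s].
/u/ (between /s/ and /r/) is unaffected → [u].
/r/ (between /u/ and /i/): between two vowels, so rule 1 applies → [ɾ].
/i/ stays [i].
/r/ (between /i/ and /i/): between two vowels, so rule 1 applies → [ɾ].
/i/ (between /r/ and /t/): no rule targets it → [i].
/t/ — not in any rule's target class → [t].

[wuwirsuɾiɾit]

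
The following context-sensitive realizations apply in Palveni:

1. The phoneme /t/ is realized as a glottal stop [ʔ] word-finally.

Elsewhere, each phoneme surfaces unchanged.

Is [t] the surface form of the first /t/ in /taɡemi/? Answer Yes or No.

Yes

/t/ (word-initial) is in the target of rule 1 but the environment (word-finally) is not met → [t].
The actual realization is [t], which matches [t].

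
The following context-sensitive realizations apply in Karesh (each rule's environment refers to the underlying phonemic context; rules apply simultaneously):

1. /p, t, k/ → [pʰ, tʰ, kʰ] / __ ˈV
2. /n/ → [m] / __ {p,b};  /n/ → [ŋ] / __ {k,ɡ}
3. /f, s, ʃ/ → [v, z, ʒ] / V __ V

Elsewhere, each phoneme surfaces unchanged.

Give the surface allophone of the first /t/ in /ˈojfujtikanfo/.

/t/ (between /j/ and /i/) fails the environment for rule 1, so it stays [t].

[t]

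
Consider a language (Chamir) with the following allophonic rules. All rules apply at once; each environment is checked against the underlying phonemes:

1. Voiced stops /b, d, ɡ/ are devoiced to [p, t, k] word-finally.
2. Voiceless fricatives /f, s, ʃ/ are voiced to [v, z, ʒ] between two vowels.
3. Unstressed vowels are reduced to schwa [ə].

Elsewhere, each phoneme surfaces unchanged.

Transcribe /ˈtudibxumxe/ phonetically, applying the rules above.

/u/ (between /t/ and /d/): rule 3 targets it, but not in an unstressed syllable → unchanged [u].
/d/ — between /u/ and /i/; rule 1 does not apply here → [d].
/i/ (between /d/ and /b/) occurs in an unstressed syllable → [ə] by rule 3.
/b/ (between /i/ and /x/) is in the target of rule 1 but the environment (word-finally) is not met → [b].
Rule 3 applies to /u/ (between /x/ and /m/: in an unstressed syllable) → [ə].
/e/ (word-final): in an unstressed syllable, so rule 3 applies → [ə].

[ˈtudəbxəmxə]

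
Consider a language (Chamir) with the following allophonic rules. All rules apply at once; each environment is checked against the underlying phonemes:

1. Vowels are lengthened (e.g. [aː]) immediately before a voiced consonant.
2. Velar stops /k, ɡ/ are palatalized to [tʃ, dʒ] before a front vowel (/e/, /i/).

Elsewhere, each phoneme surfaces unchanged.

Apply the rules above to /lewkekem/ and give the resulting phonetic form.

[leːwtʃetʃeːm]

/l/ — not in any rule's target class → [l].
/e/ — between /l/ and /w/, before a voiced consonant — surfaces as [eː] (rule 1).
/w/ stays [w].
/k/ meets the environment for rule 2 (before a front vowel) → [tʃ].
/e/ — between /k/ and /k/; rule 1 does not apply here → [e].
/k/ (between /e/ and /e/): before a front vowel, so rule 2 applies → [tʃ].
/e/ meets the environment for rule 1 (before a voiced consonant) → [eː].
/m/ — not in any rule's target class → [m].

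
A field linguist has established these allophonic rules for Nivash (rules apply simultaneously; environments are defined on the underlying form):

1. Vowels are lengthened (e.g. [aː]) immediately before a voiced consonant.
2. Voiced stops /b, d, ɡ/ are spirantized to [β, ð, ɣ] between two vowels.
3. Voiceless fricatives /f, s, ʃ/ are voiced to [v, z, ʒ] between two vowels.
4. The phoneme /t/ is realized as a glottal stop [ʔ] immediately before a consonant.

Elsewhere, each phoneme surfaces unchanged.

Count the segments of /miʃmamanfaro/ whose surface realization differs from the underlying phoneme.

3

Segments that undergo a rule: /a/ → [aː] (rule 1); /a/ → [aː] (rule 1); /a/ → [aː] (rule 1).
All other segments surface unchanged.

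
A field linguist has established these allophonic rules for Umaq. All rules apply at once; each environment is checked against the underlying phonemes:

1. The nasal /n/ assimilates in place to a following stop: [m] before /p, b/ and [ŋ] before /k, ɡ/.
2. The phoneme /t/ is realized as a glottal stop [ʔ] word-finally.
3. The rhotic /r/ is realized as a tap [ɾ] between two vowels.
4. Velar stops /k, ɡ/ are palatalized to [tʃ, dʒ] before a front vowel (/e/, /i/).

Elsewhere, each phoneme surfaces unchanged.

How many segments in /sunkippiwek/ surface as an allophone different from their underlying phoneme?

2

Segments that undergo a rule: /n/ → [ŋ] (rule 1); /k/ → [tʃ] (rule 4).
All other segments surface unchanged.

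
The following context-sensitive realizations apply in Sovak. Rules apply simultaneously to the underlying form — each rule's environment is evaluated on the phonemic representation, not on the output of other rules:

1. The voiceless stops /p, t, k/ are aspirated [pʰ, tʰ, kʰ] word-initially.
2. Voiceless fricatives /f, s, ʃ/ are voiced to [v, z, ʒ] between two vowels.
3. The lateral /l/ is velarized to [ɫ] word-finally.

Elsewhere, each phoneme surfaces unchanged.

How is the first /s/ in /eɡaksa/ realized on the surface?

[s]

/s/ — between /k/ and /a/; rule 2 does not apply here → [s].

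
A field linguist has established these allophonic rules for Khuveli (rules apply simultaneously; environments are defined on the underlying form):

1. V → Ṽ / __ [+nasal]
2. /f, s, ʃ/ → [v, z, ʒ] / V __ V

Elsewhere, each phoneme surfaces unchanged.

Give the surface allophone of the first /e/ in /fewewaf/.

/e/ — between /f/ and /w/; rule 1 does not apply here → [e].

[e]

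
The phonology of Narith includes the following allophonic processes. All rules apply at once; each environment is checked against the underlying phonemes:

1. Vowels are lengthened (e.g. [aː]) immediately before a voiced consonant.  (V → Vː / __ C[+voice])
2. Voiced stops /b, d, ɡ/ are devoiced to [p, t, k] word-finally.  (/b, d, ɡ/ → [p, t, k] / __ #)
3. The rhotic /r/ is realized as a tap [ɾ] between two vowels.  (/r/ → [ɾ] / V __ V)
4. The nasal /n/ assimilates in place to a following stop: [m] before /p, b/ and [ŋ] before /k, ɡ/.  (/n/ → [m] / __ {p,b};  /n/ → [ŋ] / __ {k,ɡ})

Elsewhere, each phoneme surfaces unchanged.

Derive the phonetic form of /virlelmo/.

[viːrleːlmo]

/v/ (word-initial) is unaffected → [v].
/i/ (between /v/ and /r/): before a voiced consonant, so rule 1 applies → [iː].
/r/ (between /i/ and /l/) fails the environment for rule 3, so it stays [r].
/l/ — not in any rule's target class → [l].
/e/ — between /l/ and /l/, before a voiced consonant — surfaces as [eː] (rule 1).
/l/ (between /e/ and /m/) is unaffected → [l].
/m/ stays [m].
/o/ (word-final) fails the environment for rule 1, so it stays [o].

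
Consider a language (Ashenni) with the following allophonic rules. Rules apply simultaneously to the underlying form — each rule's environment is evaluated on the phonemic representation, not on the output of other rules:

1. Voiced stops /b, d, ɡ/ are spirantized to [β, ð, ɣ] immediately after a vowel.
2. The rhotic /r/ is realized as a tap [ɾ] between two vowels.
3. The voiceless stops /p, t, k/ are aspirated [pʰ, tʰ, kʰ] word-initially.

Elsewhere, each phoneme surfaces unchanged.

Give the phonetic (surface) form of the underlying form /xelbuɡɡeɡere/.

/x/ (word-initial): no rule targets it → [x].
/e/ stays [e].
/l/ — not in any rule's target class → [l].
/b/ (between /l/ and /u/) is in the target of rule 1 but the environment (immediately after a vowel) is not met → [b].
/u/ — not in any rule's target class → [u].
/ɡ/ meets the environment for rule 1 (immediately after a vowel) → [ɣ].
/ɡ/ (between /ɡ/ and /e/): rule 1 targets it, but not immediately after a vowel → unchanged [ɡ].
/e/ (between /ɡ/ and /ɡ/): no rule targets it → [e].
/ɡ/ — between /e/ and /e/, immediately after a vowel — surfaces as [ɣ] (rule 1).
/e/ stays [e].
/r/ meets the environment for rule 2 (between two vowels) → [ɾ].
/e/ stays [e].

[xelbuɣɡeɣeɾe]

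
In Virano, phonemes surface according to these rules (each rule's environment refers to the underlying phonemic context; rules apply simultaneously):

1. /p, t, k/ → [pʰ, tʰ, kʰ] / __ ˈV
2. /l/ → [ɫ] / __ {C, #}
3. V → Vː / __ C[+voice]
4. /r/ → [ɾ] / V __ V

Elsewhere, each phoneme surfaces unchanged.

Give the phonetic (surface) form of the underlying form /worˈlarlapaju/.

/o/ (between /w/ and /r/): before a voiced consonant, so rule 3 applies → [oː].
/r/ — between /o/ and /l/; rule 4 does not apply here → [r].
/l/ — between /r/ and /a/; rule 2 does not apply here → [l].
/a/ — between /l/ and /r/, before a voiced consonant — surfaces as [aː] (rule 3).
/r/ (between /a/ and /l/) fails the environment for rule 4, so it stays [r].
/l/ (between /r/ and /a/): rule 2 targets it, but not word-finally or immediately before a consonant → unchanged [l].
/a/ (between /l/ and /p/) fails the environment for rule 3, so it stays [a].
/p/ (between /a/ and /a/): rule 1 targets it, but not immediately before a stressed vowel → unchanged [p].
/a/ — between /p/ and /j/, before a voiced consonant — surfaces as [aː] (rule 3).
/u/ — word-final; rule 3 does not apply here → [u].

[woːrˈlaːrlapaːju]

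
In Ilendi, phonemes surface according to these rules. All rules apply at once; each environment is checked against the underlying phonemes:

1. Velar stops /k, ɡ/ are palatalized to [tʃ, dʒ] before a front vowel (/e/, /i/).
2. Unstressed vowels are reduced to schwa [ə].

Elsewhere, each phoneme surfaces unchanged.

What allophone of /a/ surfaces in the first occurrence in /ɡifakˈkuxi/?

[ə]

/a/ (between /f/ and /k/): in an unstressed syllable, so rule 2 applies → [ə].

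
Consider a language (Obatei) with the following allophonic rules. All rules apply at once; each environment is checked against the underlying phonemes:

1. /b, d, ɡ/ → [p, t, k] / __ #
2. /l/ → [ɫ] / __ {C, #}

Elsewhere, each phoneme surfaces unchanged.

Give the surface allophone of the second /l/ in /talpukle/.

/l/ (between /k/ and /e/): rule 2 targets it, but not word-finally or immediately before a consonant → unchanged [l].

[l]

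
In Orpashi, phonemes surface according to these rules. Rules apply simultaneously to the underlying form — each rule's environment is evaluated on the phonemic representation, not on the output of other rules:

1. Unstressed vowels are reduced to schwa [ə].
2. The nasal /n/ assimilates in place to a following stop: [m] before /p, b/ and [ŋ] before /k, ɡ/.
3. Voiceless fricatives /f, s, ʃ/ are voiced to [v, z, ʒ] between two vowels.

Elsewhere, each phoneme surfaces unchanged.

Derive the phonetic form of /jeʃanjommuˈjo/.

[jəʒənjəmməˈjo]

/j/ — not in any rule's target class → [j].
/e/ (between /j/ and /ʃ/): in an unstressed syllable, so rule 1 applies → [ə].
Rule 3 applies to /ʃ/ (between /e/ and /a/: between two vowels) → [ʒ].
/a/ — between /ʃ/ and /n/, in an unstressed syllable — surfaces as [ə] (rule 1).
/n/ — between /a/ and /j/; rule 2 does not apply here → [n].
/j/ — not in any rule's target class → [j].
/o/ meets the environment for rule 1 (in an unstressed syllable) → [ə].
/m/ (between /o/ and /m/): no rule targets it → [m].
/m/ stays [m].
/u/ meets the environment for rule 1 (in an unstressed syllable) → [ə].
/j/ — not in any rule's target class → [j].
/o/ (word-final): rule 1 targets it, but not in an unstressed syllable → unchanged [o].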